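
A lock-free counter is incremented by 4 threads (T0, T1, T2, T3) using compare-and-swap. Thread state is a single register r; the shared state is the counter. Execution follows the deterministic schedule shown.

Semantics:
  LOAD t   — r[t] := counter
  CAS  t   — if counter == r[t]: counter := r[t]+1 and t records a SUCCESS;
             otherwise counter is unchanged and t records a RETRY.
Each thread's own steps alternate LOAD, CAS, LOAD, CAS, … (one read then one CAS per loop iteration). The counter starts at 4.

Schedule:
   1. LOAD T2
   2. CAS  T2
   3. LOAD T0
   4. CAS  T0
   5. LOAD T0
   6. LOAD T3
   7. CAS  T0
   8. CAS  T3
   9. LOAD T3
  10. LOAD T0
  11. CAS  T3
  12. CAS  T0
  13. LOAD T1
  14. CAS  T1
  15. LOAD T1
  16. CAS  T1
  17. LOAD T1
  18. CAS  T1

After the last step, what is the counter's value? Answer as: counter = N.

counter = 11

#1 T2 reads 4
#2 T2 CAS(4→5) writes; counter now 5
#3 T0 reads 5
#4 T0 CAS(5→6) writes; counter now 6
#5 T0 reads 6
#6 T3 reads 6
#7 T0 CAS(6→7) writes; counter now 7
#8 T3 CAS(6→7) fails; counter now 7
#9 T3 reads 7
#10 T0 reads 7
#11 T3 CAS(7→8) writes; counter now 8
#12 T0 CAS(7→8) fails; counter now 8
#13 T1 reads 8
#14 T1 CAS(8→9) writes; counter now 9
#15 T1 reads 9
#16 T1 CAS(9→10) writes; counter now 10
#17 T1 reads 10
#18 T1 CAS(10→11) writes; counter now 11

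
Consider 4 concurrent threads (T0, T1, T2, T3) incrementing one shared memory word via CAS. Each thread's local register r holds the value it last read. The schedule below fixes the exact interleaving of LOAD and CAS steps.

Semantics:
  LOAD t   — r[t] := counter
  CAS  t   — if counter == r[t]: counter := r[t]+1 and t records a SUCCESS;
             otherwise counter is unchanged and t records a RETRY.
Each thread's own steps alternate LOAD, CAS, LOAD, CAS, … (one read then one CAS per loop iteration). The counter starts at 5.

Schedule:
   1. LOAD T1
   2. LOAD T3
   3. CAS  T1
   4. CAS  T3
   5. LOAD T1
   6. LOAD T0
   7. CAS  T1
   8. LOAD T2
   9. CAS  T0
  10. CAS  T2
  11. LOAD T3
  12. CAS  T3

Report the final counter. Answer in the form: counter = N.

counter = 9

[1] T1.load  rd  (counter 5, T1.r 5)
[2] T3.load  rd  (counter 5, T3.r 5)
[3] T1.cas  hit  (counter 6, T1.r 5)
[4] T3.cas  miss  (counter 6, T3.r 5)
[5] T1.load  rd  (counter 6, T1.r 6)
[6] T0.load  rd  (counter 6, T0.r 6)
[7] T1.cas  hit  (counter 7, T1.r 6)
[8] T2.load  rd  (counter 7, T2.r 7)
[9] T0.cas  miss  (counter 7, T0.r 6)
[10] T2.cas  hit  (counter 8, T2.r 7)
[11] T3.load  rd  (counter 8, T3.r 8)
[12] T3.cas  hit  (counter 9, T3.r 8)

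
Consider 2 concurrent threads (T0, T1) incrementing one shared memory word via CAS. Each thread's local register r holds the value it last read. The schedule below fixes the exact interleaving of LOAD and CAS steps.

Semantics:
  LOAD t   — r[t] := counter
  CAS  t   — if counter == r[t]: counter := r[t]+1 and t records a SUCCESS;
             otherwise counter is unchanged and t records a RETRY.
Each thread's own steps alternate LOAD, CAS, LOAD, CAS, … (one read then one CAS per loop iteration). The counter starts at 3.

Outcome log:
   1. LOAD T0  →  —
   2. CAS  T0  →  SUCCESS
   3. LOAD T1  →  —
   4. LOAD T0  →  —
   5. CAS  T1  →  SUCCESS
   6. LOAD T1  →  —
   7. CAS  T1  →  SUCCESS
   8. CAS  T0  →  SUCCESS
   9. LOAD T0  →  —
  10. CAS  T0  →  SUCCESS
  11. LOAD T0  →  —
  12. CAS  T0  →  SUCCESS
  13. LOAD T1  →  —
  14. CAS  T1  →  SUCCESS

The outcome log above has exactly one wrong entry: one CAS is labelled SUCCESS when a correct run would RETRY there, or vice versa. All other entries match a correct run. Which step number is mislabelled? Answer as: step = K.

step = 8

Reference trace:
#1 T0 reads 3
#2 T0 CAS(3→4) writes; counter now 4
#3 T1 reads 4
#4 T0 reads 4
#5 T1 CAS(4→5) writes; counter now 5
#6 T1 reads 5
#7 T1 CAS(5→6) writes; counter now 6
#8 T0 CAS(4→5) fails; counter now 6
#9 T0 reads 6
#10 T0 CAS(6→7) writes; counter now 7
#11 T0 reads 7
#12 T0 CAS(7→8) writes; counter now 8
#13 T1 reads 8
#14 T1 CAS(8→9) writes; counter now 9
Flip is step 8.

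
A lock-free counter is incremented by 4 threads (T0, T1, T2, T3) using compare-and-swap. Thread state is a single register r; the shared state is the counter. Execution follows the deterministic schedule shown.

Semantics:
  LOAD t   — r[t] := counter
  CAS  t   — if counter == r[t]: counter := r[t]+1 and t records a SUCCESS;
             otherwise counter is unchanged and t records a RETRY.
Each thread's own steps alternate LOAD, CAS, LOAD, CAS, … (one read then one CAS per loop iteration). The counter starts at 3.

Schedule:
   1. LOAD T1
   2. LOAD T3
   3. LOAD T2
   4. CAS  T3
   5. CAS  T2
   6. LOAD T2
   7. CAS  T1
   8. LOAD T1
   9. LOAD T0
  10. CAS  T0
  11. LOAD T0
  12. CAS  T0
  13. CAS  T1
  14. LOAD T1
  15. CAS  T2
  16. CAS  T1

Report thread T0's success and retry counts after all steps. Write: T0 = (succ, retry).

#1 T1 reads 3
#2 T3 reads 3
#3 T2 reads 3
#4 T3 CAS(3→4) writes; counter now 4
#5 T2 CAS(3→4) fails; counter now 4
#6 T2 reads 4
#7 T1 CAS(3→4) fails; counter now 4
#8 T1 reads 4
#9 T0 reads 4
#10 T0 CAS(4→5) writes; counter now 5
#11 T0 reads 5
#12 T0 CAS(5→6) writes; counter now 6
#13 T1 CAS(4→5) fails; counter now 6
#14 T1 reads 6
#15 T2 CAS(4→5) fails; counter now 6
#16 T1 CAS(6→7) writes; counter now 7

T0 = (2, 0)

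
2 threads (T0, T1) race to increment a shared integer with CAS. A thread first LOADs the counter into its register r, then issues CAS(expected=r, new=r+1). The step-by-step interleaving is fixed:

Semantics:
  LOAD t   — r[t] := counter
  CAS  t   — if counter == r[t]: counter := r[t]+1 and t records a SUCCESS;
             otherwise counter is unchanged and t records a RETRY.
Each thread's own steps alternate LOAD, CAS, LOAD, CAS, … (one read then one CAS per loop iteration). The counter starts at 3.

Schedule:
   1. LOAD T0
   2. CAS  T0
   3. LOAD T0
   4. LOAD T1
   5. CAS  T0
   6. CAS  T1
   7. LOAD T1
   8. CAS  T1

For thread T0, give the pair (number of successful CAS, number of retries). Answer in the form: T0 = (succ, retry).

T0 = (2, 0)

1. LOAD T0 → mem=3 r[T0]=3 [LOAD]
2. CAS T0 → mem=4 r[T0]=3 [OK]
3. LOAD T0 → mem=4 r[T0]=4 [LOAD]
4. LOAD T1 → mem=4 r[T1]=4 [LOAD]
5. CAS T0 → mem=5 r[T0]=4 [OK]
6. CAS T1 → mem=5 r[T1]=4 [RETRY]
7. LOAD T1 → mem=5 r[T1]=5 [LOAD]
8. CAS T1 → mem=6 r[T1]=5 [OK]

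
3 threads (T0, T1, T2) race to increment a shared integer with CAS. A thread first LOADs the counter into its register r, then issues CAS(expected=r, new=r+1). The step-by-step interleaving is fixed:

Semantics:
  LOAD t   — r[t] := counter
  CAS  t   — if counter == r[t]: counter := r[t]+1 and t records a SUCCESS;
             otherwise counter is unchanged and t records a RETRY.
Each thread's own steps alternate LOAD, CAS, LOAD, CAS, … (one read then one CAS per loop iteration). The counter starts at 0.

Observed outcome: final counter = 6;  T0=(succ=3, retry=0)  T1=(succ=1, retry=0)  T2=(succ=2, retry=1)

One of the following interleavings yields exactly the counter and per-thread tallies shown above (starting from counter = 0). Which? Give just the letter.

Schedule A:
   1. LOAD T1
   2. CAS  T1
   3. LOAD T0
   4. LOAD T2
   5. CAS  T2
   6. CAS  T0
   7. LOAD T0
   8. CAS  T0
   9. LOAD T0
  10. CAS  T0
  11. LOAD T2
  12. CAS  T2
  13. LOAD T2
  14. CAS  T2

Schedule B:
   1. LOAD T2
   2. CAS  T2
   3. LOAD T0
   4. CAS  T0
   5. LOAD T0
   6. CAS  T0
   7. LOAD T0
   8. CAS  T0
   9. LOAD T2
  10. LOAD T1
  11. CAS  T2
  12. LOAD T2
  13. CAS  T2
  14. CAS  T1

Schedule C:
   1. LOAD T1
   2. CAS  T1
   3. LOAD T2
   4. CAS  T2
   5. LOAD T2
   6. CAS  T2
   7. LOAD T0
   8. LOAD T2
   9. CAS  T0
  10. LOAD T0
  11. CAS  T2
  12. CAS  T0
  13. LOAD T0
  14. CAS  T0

Simulating candidate C:
1. LOAD T1 → mem=0 r[T1]=0 [LOAD]
2. CAS T1 → mem=1 r[T1]=0 [OK]
3. LOAD T2 → mem=1 r[T2]=1 [LOAD]
4. CAS T2 → mem=2 r[T2]=1 [OK]
5. LOAD T2 → mem=2 r[T2]=2 [LOAD]
6. CAS T2 → mem=3 r[T2]=2 [OK]
7. LOAD T0 → mem=3 r[T0]=3 [LOAD]
8. LOAD T2 → mem=3 r[T2]=3 [LOAD]
9. CAS T0 → mem=4 r[T0]=3 [OK]
10. LOAD T0 → mem=4 r[T0]=4 [LOAD]
11. CAS T2 → mem=4 r[T2]=3 [RETRY]
12. CAS T0 → mem=5 r[T0]=4 [OK]
13. LOAD T0 → mem=5 r[T0]=5 [LOAD]
14. CAS T0 → mem=6 r[T0]=5 [OK]

C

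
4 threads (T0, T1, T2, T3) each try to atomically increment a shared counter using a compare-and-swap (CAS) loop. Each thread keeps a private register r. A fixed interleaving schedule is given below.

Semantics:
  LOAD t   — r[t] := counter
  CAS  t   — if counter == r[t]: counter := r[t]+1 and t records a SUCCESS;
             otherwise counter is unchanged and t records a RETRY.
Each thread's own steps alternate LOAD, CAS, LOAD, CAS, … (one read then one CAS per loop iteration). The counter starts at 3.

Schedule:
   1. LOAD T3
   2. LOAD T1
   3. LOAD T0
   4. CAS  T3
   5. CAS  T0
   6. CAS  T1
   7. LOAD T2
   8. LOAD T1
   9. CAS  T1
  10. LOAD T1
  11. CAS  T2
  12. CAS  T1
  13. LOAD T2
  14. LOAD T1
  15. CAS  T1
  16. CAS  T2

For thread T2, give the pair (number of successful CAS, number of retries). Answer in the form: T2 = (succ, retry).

T2 = (0, 2)

#1 T3 reads 3
#2 T1 reads 3
#3 T0 reads 3
#4 T3 CAS(3→4) writes; counter now 4
#5 T0 CAS(3→4) fails; counter now 4
#6 T1 CAS(3→4) fails; counter now 4
#7 T2 reads 4
#8 T1 reads 4
#9 T1 CAS(4→5) writes; counter now 5
#10 T1 reads 5
#11 T2 CAS(4→5) fails; counter now 5
#12 T1 CAS(5→6) writes; counter now 6
#13 T2 reads 6
#14 T1 reads 6
#15 T1 CAS(6→7) writes; counter now 7
#16 T2 CAS(6→7) fails; counter now 7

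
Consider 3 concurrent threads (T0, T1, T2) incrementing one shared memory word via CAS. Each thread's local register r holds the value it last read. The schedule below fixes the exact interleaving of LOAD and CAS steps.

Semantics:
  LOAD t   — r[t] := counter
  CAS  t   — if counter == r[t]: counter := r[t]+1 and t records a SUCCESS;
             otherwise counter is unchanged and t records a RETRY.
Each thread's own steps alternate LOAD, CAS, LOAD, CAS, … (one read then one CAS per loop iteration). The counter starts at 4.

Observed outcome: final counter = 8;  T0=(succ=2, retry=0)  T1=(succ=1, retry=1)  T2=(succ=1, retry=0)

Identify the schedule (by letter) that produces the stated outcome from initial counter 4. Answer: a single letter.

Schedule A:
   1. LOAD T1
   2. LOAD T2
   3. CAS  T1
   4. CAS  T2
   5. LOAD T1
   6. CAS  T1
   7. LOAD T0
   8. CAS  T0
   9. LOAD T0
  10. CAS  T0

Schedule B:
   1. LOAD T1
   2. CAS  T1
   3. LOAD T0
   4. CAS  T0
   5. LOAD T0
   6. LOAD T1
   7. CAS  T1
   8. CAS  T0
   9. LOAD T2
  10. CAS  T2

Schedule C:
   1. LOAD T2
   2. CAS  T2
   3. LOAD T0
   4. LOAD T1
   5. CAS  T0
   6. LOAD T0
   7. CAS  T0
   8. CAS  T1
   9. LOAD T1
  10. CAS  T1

Tracing schedule C:
#1 T2 reads 4
#2 T2 CAS(4→5) writes; counter now 5
#3 T0 reads 5
#4 T1 reads 5
#5 T0 CAS(5→6) writes; counter now 6
#6 T0 reads 6
#7 T0 CAS(6→7) writes; counter now 7
#8 T1 CAS(5→6) fails; counter now 7
#9 T1 reads 7
#10 T1 CAS(7→8) writes; counter now 8

C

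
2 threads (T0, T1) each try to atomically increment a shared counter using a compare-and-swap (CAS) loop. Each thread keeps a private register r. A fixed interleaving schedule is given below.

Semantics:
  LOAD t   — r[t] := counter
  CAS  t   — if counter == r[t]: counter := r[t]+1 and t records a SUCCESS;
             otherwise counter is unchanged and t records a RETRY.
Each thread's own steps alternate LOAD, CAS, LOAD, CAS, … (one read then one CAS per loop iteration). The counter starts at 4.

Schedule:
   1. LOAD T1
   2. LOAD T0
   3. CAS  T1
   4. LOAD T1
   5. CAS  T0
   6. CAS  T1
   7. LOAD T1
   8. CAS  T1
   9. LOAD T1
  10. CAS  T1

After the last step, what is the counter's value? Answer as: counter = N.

counter = 8

T1 LOAD — after: cnt=4, r=4 — load
T0 LOAD — after: cnt=4, r=4 — load
T1 CAS — after: cnt=5, r=4 — ok
T1 LOAD — after: cnt=5, r=5 — load
T0 CAS — after: cnt=5, r=4 — retry
T1 CAS — after: cnt=6, r=5 — ok
T1 LOAD — after: cnt=6, r=6 — load
T1 CAS — after: cnt=7, r=6 — ok
T1 LOAD — after: cnt=7, r=7 — load
T1 CAS — after: cnt=8, r=7 — ok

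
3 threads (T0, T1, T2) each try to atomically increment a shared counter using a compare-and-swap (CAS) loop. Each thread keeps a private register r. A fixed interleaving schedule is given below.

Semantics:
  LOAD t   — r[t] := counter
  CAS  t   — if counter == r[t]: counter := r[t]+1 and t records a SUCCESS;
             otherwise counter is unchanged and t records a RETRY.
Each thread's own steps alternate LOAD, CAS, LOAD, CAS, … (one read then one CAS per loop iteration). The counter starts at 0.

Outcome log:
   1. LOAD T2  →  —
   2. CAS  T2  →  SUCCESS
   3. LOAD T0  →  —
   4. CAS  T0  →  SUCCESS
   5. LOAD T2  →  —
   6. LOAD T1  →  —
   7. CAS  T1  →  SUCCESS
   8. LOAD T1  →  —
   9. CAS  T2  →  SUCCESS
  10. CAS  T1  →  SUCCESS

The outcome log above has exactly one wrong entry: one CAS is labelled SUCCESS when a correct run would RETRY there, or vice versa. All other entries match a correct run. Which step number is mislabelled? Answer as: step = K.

Correct run:
#1 T2 reads 0
#2 T2 CAS(0→1) writes; counter now 1
#3 T0 reads 1
#4 T0 CAS(1→2) writes; counter now 2
#5 T2 reads 2
#6 T1 reads 2
#7 T1 CAS(2→3) writes; counter now 3
#8 T1 reads 3
#9 T2 CAS(2→3) fails; counter now 3
#10 T1 CAS(3→4) writes; counter now 4
Flip is step 9.

step = 9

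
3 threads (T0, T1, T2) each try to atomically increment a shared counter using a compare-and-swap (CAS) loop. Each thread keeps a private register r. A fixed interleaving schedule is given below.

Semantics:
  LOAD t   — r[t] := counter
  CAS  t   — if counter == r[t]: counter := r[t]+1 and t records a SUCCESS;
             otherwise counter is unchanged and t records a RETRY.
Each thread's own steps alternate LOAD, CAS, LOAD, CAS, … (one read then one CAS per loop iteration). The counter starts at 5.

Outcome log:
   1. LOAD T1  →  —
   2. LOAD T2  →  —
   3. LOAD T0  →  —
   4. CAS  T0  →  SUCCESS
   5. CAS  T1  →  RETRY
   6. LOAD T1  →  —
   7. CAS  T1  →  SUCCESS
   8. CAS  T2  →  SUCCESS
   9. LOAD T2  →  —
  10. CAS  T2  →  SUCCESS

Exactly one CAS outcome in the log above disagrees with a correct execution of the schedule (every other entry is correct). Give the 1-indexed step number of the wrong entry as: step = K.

Re-executing:
1. LOAD T1 → mem=5 r[T1]=5 [LOAD]
2. LOAD T2 → mem=5 r[T2]=5 [LOAD]
3. LOAD T0 → mem=5 r[T0]=5 [LOAD]
4. CAS T0 → mem=6 r[T0]=5 [OK]
5. CAS T1 → mem=6 r[T1]=5 [RETRY]
6. LOAD T1 → mem=6 r[T1]=6 [LOAD]
7. CAS T1 → mem=7 r[T1]=6 [OK]
8. CAS T2 → mem=7 r[T2]=5 [RETRY]
9. LOAD T2 → mem=7 r[T2]=7 [LOAD]
10. CAS T2 → mem=8 r[T2]=7 [OK]
Mismatch at 8.

step = 8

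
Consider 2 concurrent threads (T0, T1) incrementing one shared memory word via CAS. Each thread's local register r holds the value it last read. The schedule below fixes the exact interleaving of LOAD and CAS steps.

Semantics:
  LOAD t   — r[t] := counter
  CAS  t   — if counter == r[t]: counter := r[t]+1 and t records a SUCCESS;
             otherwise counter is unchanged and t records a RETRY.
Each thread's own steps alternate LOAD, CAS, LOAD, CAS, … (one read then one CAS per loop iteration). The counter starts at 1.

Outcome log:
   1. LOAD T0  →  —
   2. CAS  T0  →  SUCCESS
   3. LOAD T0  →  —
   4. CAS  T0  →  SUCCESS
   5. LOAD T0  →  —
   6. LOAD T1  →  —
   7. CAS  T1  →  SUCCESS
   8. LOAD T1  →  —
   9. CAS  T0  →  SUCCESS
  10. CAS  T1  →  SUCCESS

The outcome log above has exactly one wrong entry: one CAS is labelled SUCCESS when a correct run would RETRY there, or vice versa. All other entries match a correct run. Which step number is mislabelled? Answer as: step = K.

step = 9

Reference trace:
#1 T0 reads 1
#2 T0 CAS(1→2) writes; counter now 2
#3 T0 reads 2
#4 T0 CAS(2→3) writes; counter now 3
#5 T0 reads 3
#6 T1 reads 3
#7 T1 CAS(3→4) writes; counter now 4
#8 T1 reads 4
#9 T0 CAS(3→4) fails; counter now 4
#10 T1 CAS(4→5) writes; counter now 5
Flip is step 9.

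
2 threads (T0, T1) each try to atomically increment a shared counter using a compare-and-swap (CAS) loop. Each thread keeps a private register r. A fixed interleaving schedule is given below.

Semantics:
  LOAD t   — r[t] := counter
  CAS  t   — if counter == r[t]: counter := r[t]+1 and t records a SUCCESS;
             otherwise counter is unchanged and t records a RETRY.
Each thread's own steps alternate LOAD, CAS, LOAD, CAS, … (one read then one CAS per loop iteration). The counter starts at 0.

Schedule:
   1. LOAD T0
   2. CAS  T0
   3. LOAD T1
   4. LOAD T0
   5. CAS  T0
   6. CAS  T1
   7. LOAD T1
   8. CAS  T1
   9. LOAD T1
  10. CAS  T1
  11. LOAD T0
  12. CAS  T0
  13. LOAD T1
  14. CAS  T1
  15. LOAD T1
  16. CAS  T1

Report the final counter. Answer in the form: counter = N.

[1] T0.load  rd  (counter 0, T0.r 0)
[2] T0.cas  hit  (counter 1, T0.r 0)
[3] T1.load  rd  (counter 1, T1.r 1)
[4] T0.load  rd  (counter 1, T0.r 1)
[5] T0.cas  hit  (counter 2, T0.r 1)
[6] T1.cas  miss  (counter 2, T1.r 1)
[7] T1.load  rd  (counter 2, T1.r 2)
[8] T1.cas  hit  (counter 3, T1.r 2)
[9] T1.load  rd  (counter 3, T1.r 3)
[10] T1.cas  hit  (counter 4, T1.r 3)
[11] T0.load  rd  (counter 4, T0.r 4)
[12] T0.cas  hit  (counter 5, T0.r 4)
[13] T1.load  rd  (counter 5, T1.r 5)
[14] T1.cas  hit  (counter 6, T1.r 5)
[15] T1.load  rd  (counter 6, T1.r 6)
[16] T1.cas  hit  (counter 7, T1.r 6)

counter = 7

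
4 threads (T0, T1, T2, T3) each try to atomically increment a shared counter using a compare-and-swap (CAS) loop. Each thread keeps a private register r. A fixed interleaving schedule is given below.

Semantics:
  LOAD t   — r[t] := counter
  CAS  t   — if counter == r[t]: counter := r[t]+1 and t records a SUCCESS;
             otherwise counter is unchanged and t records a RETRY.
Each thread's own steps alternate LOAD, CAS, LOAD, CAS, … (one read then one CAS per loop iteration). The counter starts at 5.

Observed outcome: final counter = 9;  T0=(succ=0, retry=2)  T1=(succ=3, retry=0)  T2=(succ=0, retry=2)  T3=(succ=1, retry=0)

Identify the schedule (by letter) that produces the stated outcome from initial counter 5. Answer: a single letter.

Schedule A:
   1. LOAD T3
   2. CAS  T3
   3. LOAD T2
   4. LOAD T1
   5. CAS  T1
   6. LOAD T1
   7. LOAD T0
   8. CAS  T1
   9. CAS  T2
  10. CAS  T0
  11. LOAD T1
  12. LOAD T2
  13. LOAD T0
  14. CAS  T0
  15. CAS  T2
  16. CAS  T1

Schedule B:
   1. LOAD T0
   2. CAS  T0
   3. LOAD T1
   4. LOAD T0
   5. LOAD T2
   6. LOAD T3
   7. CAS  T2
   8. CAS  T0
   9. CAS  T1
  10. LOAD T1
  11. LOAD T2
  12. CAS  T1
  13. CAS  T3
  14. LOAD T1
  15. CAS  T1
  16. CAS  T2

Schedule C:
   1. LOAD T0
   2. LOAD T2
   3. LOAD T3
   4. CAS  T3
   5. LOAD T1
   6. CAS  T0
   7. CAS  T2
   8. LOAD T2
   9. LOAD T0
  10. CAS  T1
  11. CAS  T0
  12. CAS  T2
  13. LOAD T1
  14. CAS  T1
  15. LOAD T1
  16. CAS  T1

C

Run C:
[1] T0.load  rd  (counter 5, T0.r 5)
[2] T2.load  rd  (counter 5, T2.r 5)
[3] T3.load  rd  (counter 5, T3.r 5)
[4] T3.cas  hit  (counter 6, T3.r 5)
[5] T1.load  rd  (counter 6, T1.r 6)
[6] T0.cas  miss  (counter 6, T0.r 5)
[7] T2.cas  miss  (counter 6, T2.r 5)
[8] T2.load  rd  (counter 6, T2.r 6)
[9] T0.load  rd  (counter 6, T0.r 6)
[10] T1.cas  hit  (counter 7, T1.r 6)
[11] T0.cas  miss  (counter 7, T0.r 6)
[12] T2.cas  miss  (counter 7, T2.r 6)
[13] T1.load  rd  (counter 7, T1.r 7)
[14] T1.cas  hit  (counter 8, T1.r 7)
[15] T1.load  rd  (counter 8, T1.r 8)
[16] T1.cas  hit  (counter 9, T1.r 8)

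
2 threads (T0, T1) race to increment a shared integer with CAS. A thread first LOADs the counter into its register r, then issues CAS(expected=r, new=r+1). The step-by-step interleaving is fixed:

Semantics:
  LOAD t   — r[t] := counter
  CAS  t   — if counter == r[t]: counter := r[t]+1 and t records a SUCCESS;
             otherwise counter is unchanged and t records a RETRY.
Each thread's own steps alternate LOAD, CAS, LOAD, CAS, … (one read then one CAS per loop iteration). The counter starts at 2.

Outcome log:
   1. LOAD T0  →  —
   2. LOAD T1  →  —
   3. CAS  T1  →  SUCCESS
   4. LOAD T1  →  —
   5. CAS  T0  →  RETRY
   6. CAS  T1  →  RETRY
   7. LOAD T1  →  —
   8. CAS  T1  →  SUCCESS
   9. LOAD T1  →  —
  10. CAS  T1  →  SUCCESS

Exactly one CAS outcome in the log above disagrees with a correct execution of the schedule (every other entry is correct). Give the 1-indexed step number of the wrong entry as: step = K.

Reference trace:
   1) LOAD T0:  M=2  r_T0=2
   2) LOAD T1:  M=2  r_T1=2
   3) CAS  T1:  M=3  r_T1=2 ✓
   4) LOAD T1:  M=3  r_T1=3
   5) CAS  T0:  M=3  r_T0=2 ✗
   6) CAS  T1:  M=4  r_T1=3 ✓
   7) LOAD T1:  M=4  r_T1=4
   8) CAS  T1:  M=5  r_T1=4 ✓
   9) LOAD T1:  M=5  r_T1=5
  10) CAS  T1:  M=6  r_T1=5 ✓
Mismatch at 6.

step = 6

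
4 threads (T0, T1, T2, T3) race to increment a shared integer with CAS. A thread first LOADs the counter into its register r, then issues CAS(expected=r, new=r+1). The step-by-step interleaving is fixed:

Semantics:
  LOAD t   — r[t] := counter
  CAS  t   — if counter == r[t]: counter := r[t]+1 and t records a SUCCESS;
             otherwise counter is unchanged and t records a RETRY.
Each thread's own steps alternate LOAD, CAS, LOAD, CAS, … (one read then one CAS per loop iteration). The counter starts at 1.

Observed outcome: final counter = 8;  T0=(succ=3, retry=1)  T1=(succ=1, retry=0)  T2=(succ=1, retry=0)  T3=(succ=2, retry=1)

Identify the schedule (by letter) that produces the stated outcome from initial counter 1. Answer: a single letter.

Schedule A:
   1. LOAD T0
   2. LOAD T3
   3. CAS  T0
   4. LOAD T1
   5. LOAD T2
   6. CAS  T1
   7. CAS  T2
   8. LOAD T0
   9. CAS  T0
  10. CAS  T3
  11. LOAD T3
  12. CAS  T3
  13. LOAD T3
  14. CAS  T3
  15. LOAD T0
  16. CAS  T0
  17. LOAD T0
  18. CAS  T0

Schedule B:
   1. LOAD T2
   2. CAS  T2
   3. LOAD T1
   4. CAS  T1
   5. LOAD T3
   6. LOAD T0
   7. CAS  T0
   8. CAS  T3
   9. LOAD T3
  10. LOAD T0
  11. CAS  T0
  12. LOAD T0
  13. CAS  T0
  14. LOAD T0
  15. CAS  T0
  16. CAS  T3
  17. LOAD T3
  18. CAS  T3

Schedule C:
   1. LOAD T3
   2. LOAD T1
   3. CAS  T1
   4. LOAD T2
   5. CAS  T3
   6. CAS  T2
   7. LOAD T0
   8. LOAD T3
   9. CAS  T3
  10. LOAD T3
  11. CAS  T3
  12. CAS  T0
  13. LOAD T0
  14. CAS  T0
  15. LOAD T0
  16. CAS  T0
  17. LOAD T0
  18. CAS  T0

Simulating candidate C:
[1] T3.load  rd  (counter 1, T3.r 1)
[2] T1.load  rd  (counter 1, T1.r 1)
[3] T1.cas  hit  (counter 2, T1.r 1)
[4] T2.load  rd  (counter 2, T2.r 2)
[5] T3.cas  miss  (counter 2, T3.r 1)
[6] T2.cas  hit  (counter 3, T2.r 2)
[7] T0.load  rd  (counter 3, T0.r 3)
[8] T3.load  rd  (counter 3, T3.r 3)
[9] T3.cas  hit  (counter 4, T3.r 3)
[10] T3.load  rd  (counter 4, T3.r 4)
[11] T3.cas  hit  (counter 5, T3.r 4)
[12] T0.cas  miss  (counter 5, T0.r 3)
[13] T0.load  rd  (counter 5, T0.r 5)
[14] T0.cas  hit  (counter 6, T0.r 5)
[15] T0.load  rd  (counter 6, T0.r 6)
[16] T0.cas  hit  (counter 7, T0.r 6)
[17] T0.load  rd  (counter 7, T0.r 7)
[18] T0.cas  hit  (counter 8, T0.r 7)

C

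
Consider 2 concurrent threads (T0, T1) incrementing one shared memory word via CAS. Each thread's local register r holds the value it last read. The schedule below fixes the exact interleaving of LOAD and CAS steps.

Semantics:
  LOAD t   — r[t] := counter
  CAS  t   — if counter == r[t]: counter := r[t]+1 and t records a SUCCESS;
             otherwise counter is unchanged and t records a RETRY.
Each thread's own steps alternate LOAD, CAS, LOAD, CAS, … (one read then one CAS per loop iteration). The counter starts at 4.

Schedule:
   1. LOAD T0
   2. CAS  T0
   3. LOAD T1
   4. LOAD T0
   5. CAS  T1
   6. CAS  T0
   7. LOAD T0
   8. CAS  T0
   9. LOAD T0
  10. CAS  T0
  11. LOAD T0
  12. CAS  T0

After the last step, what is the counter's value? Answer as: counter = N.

counter = 9

[1] T0.load  rd  (counter 4, T0.r 4)
[2] T0.cas  hit  (counter 5, T0.r 4)
[3] T1.load  rd  (counter 5, T1.r 5)
[4] T0.load  rd  (counter 5, T0.r 5)
[5] T1.cas  hit  (counter 6, T1.r 5)
[6] T0.cas  miss  (counter 6, T0.r 5)
[7] T0.load  rd  (counter 6, T0.r 6)
[8] T0.cas  hit  (counter 7, T0.r 6)
[9] T0.load  rd  (counter 7, T0.r 7)
[10] T0.cas  hit  (counter 8, T0.r 7)
[11] T0.load  rd  (counter 8, T0.r 8)
[12] T0.cas  hit  (counter 9, T0.r 8)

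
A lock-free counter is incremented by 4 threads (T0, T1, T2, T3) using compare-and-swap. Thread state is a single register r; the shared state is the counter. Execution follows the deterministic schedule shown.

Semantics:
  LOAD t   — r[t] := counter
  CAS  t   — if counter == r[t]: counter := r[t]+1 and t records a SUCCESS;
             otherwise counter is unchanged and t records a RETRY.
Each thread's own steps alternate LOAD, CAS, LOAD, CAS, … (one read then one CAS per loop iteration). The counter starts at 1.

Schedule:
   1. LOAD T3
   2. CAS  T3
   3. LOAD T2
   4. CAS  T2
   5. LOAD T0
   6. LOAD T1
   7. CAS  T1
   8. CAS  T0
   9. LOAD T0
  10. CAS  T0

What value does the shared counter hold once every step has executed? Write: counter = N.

counter = 5

[1] T3.load  rd  (counter 1, T3.r 1)
[2] T3.cas  hit  (counter 2, T3.r 1)
[3] T2.load  rd  (counter 2, T2.r 2)
[4] T2.cas  hit  (counter 3, T2.r 2)
[5] T0.load  rd  (counter 3, T0.r 3)
[6] T1.load  rd  (counter 3, T1.r 3)
[7] T1.cas  hit  (counter 4, T1.r 3)
[8] T0.cas  miss  (counter 4, T0.r 3)
[9] T0.load  rd  (counter 4, T0.r 4)
[10] T0.cas  hit  (counter 5, T0.r 4)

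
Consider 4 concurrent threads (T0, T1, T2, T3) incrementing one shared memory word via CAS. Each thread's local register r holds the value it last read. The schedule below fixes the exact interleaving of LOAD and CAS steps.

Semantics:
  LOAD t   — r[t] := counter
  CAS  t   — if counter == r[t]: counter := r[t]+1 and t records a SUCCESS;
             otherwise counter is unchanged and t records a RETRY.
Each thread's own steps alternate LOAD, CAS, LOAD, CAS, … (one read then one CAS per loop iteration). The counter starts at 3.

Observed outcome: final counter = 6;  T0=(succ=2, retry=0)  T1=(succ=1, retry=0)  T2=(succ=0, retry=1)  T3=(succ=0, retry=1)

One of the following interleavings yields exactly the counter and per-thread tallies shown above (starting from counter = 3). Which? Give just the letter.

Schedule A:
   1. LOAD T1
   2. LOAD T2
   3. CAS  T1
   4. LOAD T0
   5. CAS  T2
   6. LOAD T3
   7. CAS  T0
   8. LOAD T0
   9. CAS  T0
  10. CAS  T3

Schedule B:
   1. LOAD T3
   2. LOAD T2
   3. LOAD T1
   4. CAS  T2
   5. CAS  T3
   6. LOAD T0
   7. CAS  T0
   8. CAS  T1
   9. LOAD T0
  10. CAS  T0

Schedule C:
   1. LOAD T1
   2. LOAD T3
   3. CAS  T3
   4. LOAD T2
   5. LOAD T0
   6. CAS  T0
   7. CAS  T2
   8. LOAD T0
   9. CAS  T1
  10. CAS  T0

Run A:
#1 T1 reads 3
#2 T2 reads 3
#3 T1 CAS(3→4) writes; counter now 4
#4 T0 reads 4
#5 T2 CAS(3→4) fails; counter now 4
#6 T3 reads 4
#7 T0 CAS(4→5) writes; counter now 5
#8 T0 reads 5
#9 T0 CAS(5→6) writes; counter now 6
#10 T3 CAS(4→5) fails; counter now 6

A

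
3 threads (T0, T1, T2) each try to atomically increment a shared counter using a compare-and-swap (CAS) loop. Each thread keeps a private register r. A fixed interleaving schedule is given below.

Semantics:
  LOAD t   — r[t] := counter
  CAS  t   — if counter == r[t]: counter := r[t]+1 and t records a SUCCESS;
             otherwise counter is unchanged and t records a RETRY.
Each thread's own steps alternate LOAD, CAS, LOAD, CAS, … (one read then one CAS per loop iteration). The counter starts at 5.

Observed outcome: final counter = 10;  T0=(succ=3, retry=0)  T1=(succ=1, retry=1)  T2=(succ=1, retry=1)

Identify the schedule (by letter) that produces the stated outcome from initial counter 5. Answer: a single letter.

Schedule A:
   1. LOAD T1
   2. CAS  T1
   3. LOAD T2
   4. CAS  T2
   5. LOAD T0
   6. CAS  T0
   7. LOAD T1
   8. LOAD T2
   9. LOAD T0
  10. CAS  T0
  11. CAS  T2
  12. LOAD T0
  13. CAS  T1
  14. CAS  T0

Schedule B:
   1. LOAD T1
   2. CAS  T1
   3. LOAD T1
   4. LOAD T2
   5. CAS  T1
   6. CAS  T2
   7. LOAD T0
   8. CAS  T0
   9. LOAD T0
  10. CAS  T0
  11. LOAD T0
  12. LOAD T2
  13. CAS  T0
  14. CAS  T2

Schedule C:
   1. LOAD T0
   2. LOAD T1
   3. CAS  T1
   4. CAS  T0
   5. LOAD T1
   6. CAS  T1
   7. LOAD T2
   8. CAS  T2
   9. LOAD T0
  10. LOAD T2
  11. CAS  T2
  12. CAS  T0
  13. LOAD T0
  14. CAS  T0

Run A:
1. LOAD T1 → mem=5 r[T1]=5 [LOAD]
2. CAS T1 → mem=6 r[T1]=5 [OK]
3. LOAD T2 → mem=6 r[T2]=6 [LOAD]
4. CAS T2 → mem=7 r[T2]=6 [OK]
5. LOAD T0 → mem=7 r[T0]=7 [LOAD]
6. CAS T0 → mem=8 r[T0]=7 [OK]
7. LOAD T1 → mem=8 r[T1]=8 [LOAD]
8. LOAD T2 → mem=8 r[T2]=8 [LOAD]
9. LOAD T0 → mem=8 r[T0]=8 [LOAD]
10. CAS T0 → mem=9 r[T0]=8 [OK]
11. CAS T2 → mem=9 r[T2]=8 [RETRY]
12. LOAD T0 → mem=9 r[T0]=9 [LOAD]
13. CAS T1 → mem=9 r[T1]=8 [RETRY]
14. CAS T0 → mem=10 r[T0]=9 [OK]

A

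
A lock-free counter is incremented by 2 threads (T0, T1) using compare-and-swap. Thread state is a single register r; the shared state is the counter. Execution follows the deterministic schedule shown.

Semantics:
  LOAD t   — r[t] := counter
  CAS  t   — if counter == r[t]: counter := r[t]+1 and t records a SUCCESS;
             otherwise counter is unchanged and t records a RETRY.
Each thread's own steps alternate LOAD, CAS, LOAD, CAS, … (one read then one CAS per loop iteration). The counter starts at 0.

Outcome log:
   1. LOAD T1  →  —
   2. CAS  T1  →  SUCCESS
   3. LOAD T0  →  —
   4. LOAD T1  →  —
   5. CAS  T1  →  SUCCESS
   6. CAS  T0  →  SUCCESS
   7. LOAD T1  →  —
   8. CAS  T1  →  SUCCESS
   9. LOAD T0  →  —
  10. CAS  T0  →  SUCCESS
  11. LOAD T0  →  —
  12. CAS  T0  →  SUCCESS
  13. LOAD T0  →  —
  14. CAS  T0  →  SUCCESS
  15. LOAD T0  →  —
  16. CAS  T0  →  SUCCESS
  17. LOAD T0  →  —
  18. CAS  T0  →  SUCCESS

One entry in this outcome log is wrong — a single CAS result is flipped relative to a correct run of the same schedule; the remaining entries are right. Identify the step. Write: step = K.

Correct run:
[1] T1.load  rd  (counter 0, T1.r 0)
[2] T1.cas  hit  (counter 1, T1.r 0)
[3] T0.load  rd  (counter 1, T0.r 1)
[4] T1.load  rd  (counter 1, T1.r 1)
[5] T1.cas  hit  (counter 2, T1.r 1)
[6] T0.cas  miss  (counter 2, T0.r 1)
[7] T1.load  rd  (counter 2, T1.r 2)
[8] T1.cas  hit  (counter 3, T1.r 2)
[9] T0.load  rd  (counter 3, T0.r 3)
[10] T0.cas  hit  (counter 4, T0.r 3)
[11] T0.load  rd  (counter 4, T0.r 4)
[12] T0.cas  hit  (counter 5, T0.r 4)
[13] T0.load  rd  (counter 5, T0.r 5)
[14] T0.cas  hit  (counter 6, T0.r 5)
[15] T0.load  rd  (counter 6, T0.r 6)
[16] T0.cas  hit  (counter 7, T0.r 6)
[17] T0.load  rd  (counter 7, T0.r 7)
[18] T0.cas  hit  (counter 8, T0.r 7)
Log disagrees first at step 6.

step = 6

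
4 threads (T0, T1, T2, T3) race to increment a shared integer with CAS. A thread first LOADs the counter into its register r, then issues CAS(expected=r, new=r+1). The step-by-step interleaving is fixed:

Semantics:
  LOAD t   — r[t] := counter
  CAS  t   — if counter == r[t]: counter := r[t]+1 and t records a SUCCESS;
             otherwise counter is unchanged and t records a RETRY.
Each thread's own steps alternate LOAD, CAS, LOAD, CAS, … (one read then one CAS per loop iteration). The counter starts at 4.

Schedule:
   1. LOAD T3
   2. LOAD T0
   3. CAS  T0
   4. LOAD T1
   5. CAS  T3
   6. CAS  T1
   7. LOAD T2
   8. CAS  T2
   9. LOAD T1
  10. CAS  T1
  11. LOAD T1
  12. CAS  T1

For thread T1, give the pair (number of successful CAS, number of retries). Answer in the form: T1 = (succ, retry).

T1 = (3, 0)

#1 T3 reads 4
#2 T0 reads 4
#3 T0 CAS(4→5) writes; counter now 5
#4 T1 reads 5
#5 T3 CAS(4→5) fails; counter now 5
#6 T1 CAS(5→6) writes; counter now 6
#7 T2 reads 6
#8 T2 CAS(6→7) writes; counter now 7
#9 T1 reads 7
#10 T1 CAS(7→8) writes; counter now 8
#11 T1 reads 8
#12 T1 CAS(8→9) writes; counter now 9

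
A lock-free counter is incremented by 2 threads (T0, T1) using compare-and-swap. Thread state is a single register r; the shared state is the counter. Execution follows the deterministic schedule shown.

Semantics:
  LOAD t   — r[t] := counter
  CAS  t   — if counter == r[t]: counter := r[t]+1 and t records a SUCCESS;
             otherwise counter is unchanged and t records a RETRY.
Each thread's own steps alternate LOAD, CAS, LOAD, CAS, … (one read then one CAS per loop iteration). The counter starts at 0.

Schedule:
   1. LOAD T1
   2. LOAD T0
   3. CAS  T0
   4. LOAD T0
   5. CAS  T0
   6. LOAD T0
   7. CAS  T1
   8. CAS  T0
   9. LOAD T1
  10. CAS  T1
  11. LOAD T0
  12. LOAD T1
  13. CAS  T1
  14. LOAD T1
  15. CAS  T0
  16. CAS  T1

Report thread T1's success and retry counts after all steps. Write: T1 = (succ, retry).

T1 LOAD — after: cnt=0, r=0 — load
T0 LOAD — after: cnt=0, r=0 — load
T0 CAS — after: cnt=1, r=0 — ok
T0 LOAD — after: cnt=1, r=1 — load
T0 CAS — after: cnt=2, r=1 — ok
T0 LOAD — after: cnt=2, r=2 — load
T1 CAS — after: cnt=2, r=0 — retry
T0 CAS — after: cnt=3, r=2 — ok
T1 LOAD — after: cnt=3, r=3 — load
T1 CAS — after: cnt=4, r=3 — ok
T0 LOAD — after: cnt=4, r=4 — load
T1 LOAD — after: cnt=4, r=4 — load
T1 CAS — after: cnt=5, r=4 — ok
T1 LOAD — after: cnt=5, r=5 — load
T0 CAS — after: cnt=5, r=4 — retry
T1 CAS — after: cnt=6, r=5 — ok

T1 = (3, 1)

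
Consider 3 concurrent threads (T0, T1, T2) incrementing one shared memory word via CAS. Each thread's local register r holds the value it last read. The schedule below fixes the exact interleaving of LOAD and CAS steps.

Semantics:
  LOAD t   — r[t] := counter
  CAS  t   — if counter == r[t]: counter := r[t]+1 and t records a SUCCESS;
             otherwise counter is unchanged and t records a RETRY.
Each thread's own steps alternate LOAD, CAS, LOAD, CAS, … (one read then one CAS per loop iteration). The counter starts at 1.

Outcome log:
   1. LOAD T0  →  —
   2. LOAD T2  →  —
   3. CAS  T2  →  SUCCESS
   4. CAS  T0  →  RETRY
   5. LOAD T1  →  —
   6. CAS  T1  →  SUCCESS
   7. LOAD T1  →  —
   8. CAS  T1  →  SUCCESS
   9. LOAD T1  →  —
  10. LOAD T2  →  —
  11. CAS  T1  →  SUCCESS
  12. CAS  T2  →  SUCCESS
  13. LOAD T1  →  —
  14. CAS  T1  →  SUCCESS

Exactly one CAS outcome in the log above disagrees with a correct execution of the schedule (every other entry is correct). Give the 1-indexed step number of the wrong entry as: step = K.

step = 12

Reference trace:
T0 LOAD — after: cnt=1, r=1 — load
T2 LOAD — after: cnt=1, r=1 — load
T2 CAS — after: cnt=2, r=1 — ok
T0 CAS — after: cnt=2, r=1 — retry
T1 LOAD — after: cnt=2, r=2 — load
T1 CAS — after: cnt=3, r=2 — ok
T1 LOAD — after: cnt=3, r=3 — load
T1 CAS — after: cnt=4, r=3 — ok
T1 LOAD — after: cnt=4, r=4 — load
T2 LOAD — after: cnt=4, r=4 — load
T1 CAS — after: cnt=5, r=4 — ok
T2 CAS — after: cnt=5, r=4 — retry
T1 LOAD — after: cnt=5, r=5 — load
T1 CAS — after: cnt=6, r=5 — ok
Log disagrees first at step 12.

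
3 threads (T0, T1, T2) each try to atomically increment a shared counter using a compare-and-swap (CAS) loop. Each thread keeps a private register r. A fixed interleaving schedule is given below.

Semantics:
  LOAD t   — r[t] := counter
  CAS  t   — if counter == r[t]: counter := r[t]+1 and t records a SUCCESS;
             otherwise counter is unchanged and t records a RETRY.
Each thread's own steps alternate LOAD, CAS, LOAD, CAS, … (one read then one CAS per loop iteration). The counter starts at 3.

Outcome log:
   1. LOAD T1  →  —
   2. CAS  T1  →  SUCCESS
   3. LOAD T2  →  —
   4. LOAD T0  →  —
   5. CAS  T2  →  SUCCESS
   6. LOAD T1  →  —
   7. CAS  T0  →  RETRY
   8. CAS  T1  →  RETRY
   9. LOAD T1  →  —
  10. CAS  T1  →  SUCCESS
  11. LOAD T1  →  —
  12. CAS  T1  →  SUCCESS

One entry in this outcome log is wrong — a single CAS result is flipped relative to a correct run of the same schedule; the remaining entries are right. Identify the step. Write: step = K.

Correct run:
step 1: T1 LOAD ⇒ load; ctr=3 reg=3
step 2: T1 CAS ⇒ ok; ctr=4 reg=3
step 3: T2 LOAD ⇒ load; ctr=4 reg=4
step 4: T0 LOAD ⇒ load; ctr=4 reg=4
step 5: T2 CAS ⇒ ok; ctr=5 reg=4
step 6: T1 LOAD ⇒ load; ctr=5 reg=5
step 7: T0 CAS ⇒ retry; ctr=5 reg=4
step 8: T1 CAS ⇒ ok; ctr=6 reg=5
step 9: T1 LOAD ⇒ load; ctr=6 reg=6
step 10: T1 CAS ⇒ ok; ctr=7 reg=6
step 11: T1 LOAD ⇒ load; ctr=7 reg=7
step 12: T1 CAS ⇒ ok; ctr=8 reg=7
Flip is step 8.

step = 8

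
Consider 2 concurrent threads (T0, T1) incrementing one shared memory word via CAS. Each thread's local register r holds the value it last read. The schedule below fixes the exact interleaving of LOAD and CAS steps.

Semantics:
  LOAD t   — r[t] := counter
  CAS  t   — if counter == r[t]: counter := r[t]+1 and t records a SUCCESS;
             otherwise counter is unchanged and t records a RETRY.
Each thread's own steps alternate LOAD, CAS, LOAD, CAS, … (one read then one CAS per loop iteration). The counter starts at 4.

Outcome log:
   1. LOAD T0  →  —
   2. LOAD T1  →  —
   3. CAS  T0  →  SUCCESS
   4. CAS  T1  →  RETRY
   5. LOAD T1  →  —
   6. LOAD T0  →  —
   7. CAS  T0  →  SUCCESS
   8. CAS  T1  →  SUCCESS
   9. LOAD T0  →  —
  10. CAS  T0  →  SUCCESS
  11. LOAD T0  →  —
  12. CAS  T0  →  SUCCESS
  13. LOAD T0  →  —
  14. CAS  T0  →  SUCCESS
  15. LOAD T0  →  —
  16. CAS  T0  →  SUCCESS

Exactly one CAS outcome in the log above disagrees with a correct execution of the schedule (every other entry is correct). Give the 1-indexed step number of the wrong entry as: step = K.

step = 8

Reference trace:
   1) LOAD T0:  M=4  r_T0=4
   2) LOAD T1:  M=4  r_T1=4
   3) CAS  T0:  M=5  r_T0=4 ✓
   4) CAS  T1:  M=5  r_T1=4 ✗
   5) LOAD T1:  M=5  r_T1=5
   6) LOAD T0:  M=5  r_T0=5
   7) CAS  T0:  M=6  r_T0=5 ✓
   8) CAS  T1:  M=6  r_T1=5 ✗
   9) LOAD T0:  M=6  r_T0=6
  10) CAS  T0:  M=7  r_T0=6 ✓
  11) LOAD T0:  M=7  r_T0=7
  12) CAS  T0:  M=8  r_T0=7 ✓
  13) LOAD T0:  M=8  r_T0=8
  14) CAS  T0:  M=9  r_T0=8 ✓
  15) LOAD T0:  M=9  r_T0=9
  16) CAS  T0:  M=10  r_T0=9 ✓
Mismatch at 8.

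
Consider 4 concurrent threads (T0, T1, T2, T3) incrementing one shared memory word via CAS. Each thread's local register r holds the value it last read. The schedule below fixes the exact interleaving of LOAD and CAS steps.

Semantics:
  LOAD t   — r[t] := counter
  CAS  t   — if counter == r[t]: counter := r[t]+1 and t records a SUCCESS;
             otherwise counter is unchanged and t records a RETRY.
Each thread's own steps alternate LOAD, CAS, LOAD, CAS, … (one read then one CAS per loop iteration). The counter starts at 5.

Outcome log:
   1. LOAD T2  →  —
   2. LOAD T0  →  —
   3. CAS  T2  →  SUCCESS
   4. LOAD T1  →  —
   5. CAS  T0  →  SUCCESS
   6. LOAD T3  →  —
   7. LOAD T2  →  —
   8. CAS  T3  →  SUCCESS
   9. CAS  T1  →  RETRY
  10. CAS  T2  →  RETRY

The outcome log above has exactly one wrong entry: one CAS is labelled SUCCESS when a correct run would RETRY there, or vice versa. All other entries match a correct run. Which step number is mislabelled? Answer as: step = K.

step = 5

Re-executing:
[1] T2.load  rd  (counter 5, T2.r 5)
[2] T0.load  rd  (counter 5, T0.r 5)
[3] T2.cas  hit  (counter 6, T2.r 5)
[4] T1.load  rd  (counter 6, T1.r 6)
[5] T0.cas  miss  (counter 6, T0.r 5)
[6] T3.load  rd  (counter 6, T3.r 6)
[7] T2.load  rd  (counter 6, T2.r 6)
[8] T3.cas  hit  (counter 7, T3.r 6)
[9] T1.cas  miss  (counter 7, T1.r 6)
[10] T2.cas  miss  (counter 7, T2.r 6)
Flip is step 5.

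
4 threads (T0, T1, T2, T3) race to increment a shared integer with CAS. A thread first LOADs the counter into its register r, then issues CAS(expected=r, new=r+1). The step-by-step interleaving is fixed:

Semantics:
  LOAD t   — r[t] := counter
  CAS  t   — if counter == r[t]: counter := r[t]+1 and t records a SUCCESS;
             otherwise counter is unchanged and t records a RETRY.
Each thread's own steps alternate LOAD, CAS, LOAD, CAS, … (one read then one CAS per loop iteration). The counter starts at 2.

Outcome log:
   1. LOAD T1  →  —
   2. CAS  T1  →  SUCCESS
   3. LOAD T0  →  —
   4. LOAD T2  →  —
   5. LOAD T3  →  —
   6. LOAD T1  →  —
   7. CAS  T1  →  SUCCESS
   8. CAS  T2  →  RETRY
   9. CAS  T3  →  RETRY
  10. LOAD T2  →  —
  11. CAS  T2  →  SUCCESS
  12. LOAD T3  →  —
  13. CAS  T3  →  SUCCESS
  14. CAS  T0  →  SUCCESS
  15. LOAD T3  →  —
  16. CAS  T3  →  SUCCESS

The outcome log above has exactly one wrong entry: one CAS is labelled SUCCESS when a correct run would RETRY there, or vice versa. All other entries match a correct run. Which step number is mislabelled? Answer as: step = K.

Re-executing:
1. LOAD T1 → mem=2 r[T1]=2 [LOAD]
2. CAS T1 → mem=3 r[T1]=2 [OK]
3. LOAD T0 → mem=3 r[T0]=3 [LOAD]
4. LOAD T2 → mem=3 r[T2]=3 [LOAD]
5. LOAD T3 → mem=3 r[T3]=3 [LOAD]
6. LOAD T1 → mem=3 r[T1]=3 [LOAD]
7. CAS T1 → mem=4 r[T1]=3 [OK]
8. CAS T2 → mem=4 r[T2]=3 [RETRY]
9. CAS T3 → mem=4 r[T3]=3 [RETRY]
10. LOAD T2 → mem=4 r[T2]=4 [LOAD]
11. CAS T2 → mem=5 r[T2]=4 [OK]
12. LOAD T3 → mem=5 r[T3]=5 [LOAD]
13. CAS T3 → mem=6 r[T3]=5 [OK]
14. CAS T0 → mem=6 r[T0]=3 [RETRY]
15. LOAD T3 → mem=6 r[T3]=6 [LOAD]
16. CAS T3 → mem=7 r[T3]=6 [OK]
Flip is step 14.

step = 14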